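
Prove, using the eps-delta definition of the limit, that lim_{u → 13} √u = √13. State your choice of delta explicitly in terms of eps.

Fix eps > 0. We want delta > 0 such that 0 < |u − 13| < delta implies |√u − √13| < eps.
Rationalise: √u − √13 = (u − 13)/(√u + √13), so |√u − √13| = |u − 13|/(√u + √13).
Restrict delta ≤ 13 so that |u − 13| < 13 forces u > 0, and then √u + √13 > √13.
Hence |√u − √13| < |u − 13|/√13, which is < eps once |u − 13| < √13·eps.
Take delta = min(13, √13·eps). If 0 < |u − 13| < delta then u > 0 and |√u − √13| < |u − 13|/√13 < eps.

delta = min(13, √13·eps)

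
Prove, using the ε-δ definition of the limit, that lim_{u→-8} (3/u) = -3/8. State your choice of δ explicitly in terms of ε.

δ = min(4, (32/3)ε)

Let ε > 0. We seek δ > 0 such that 0 < |u + 8| < δ implies |3/u + 3/8| < ε.
|3/u + 3/8| = 3·|-8 − u|/(8·|u|) = 3|u + 8|/(8|u|).
Require δ ≤ 4 so that |u| > 8 − 4 = 4, hence 8|u| > 32.
Then |3/u + 3/8| < 3|u + 8|/32, which is < ε when |u + 8| < (32/3)ε.
Take δ = min(4, (32/3)ε). Then 0 < |u + 8| < δ gives both |u + 8| < 4 and |u + 8| < (32/3)ε, so |3/u + 3/8| < ε.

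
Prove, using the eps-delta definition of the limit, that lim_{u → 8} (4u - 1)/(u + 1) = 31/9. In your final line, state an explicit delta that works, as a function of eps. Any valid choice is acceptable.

Let eps > 0. We want delta > 0 with 0 < |u − 8| < delta ⇒ |(4u - 1)/(u + 1) − (31/9)| < eps.
Combining over a common denominator, (4u - 1)/(u + 1) − (31/9) = [(4u - 1)·9 − 31·(u + 1)] / [9·(u + 1)] = 5(u − 8) / (9(u + 1)).
So |(4u - 1)/(u + 1) − (31/9)| = 5|u − 8| / (9·|u + 1|).
Require delta ≤ 9/2, so |u + 1| ≥ |9| − |u − 8| > 9 − 9/2 = 9/2.
Hence |(4u - 1)/(u + 1) − (31/9)| < 5|u − 8|/(9·(9/2)) = (10/81)|u − 8|, which is < eps once |u − 8| < (81/10)eps.
Take delta = min(9/2, (81/10)eps). Then 0 < |u − 8| < delta forces both bounds, so |(4u - 1)/(u + 1) − (31/9)| < eps.

delta = min(9/2, (81/10)eps)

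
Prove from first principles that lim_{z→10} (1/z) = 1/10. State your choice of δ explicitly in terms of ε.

Suppose ε > 0. We seek δ > 0 such that 0 < |z − 10| < δ implies |1/z − (1/10)| < ε.
|1/z − (1/10)| = |10 − z|/(10·|z|) = |z − 10|/(10|z|).
Restrict δ ≤ 5. Then |z − 10| < 5 gives |z| > 5, so 10|z| > 50.
Then |1/z − (1/10)| < |z − 10|/50, which is < ε when |z − 10| < 50ε.
Take δ = min(5, 50ε). Then 0 < |z − 10| < δ gives both |z − 10| < 5 and |z − 10| < 50ε, so |1/z − (1/10)| < ε.

δ = min(5, 50ε)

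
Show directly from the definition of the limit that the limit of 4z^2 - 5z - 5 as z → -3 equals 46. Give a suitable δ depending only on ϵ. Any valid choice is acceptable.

δ = min(2, ϵ/37)

Fix ϵ > 0. We want δ > 0 such that 0 < |z + 3| < δ implies |(4z^2 - 5z - 5) − 46| < ϵ.
(4z^2 - 5z - 5) − 46 = 4z^2 - 5z - 51 = (z + 3)(4z - 17).
So |(4z^2 - 5z - 5) − 46| = |z + 3|·|4z - 17|.
Assume first that |z + 3| < 2, so |z| < 5. Then |4z - 17| ≤ 4·5 + 17 = 37.
Hence |(4z^2 - 5z - 5) − 46| ≤ 37|z + 3| < ϵ provided |z + 3| < ϵ/37.
Take δ = min(2, ϵ/37). Then 0 < |z + 3| < δ gives both |z + 3| < 2 and |z + 3| < ϵ/37, so |(4z^2 - 5z - 5) − 46| < ϵ.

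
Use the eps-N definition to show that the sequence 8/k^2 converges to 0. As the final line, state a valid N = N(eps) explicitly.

N = (8/eps)^{1/2}

Fix eps > 0. For k ≥ 1, |8/k^2 − 0| = 8/k^2.
8/k^2 < eps ⇔ k^2 > 8/eps ⇔ k > (8/eps)^{1/2}.
Take N = (8/eps)^{1/2}. Then k > N implies 8/k^2 < eps.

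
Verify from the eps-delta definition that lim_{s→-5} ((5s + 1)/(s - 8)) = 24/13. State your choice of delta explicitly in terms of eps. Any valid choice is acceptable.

Fix eps > 0. We want delta > 0 with 0 < |s + 5| < delta ⇒ |(5s + 1)/(s - 8) − (24/13)| < eps.
Combining over a common denominator, (5s + 1)/(s - 8) − (24/13) = [(5s + 1)·(-13) − (-24)·(s - 8)] / [(-13)·(s - 8)] = -41(s + 5) / ((-13)(s - 8)).
So |(5s + 1)/(s - 8) − (24/13)| = 41|s + 5| / (13·|s − 8|).
Restrict delta ≤ 13/2. Then |s + 5| < 13/2 gives |s − 8| = |(s + 5) + (-13)| ≥ 13 − 13/2 = 13/2.
Hence |(5s + 1)/(s - 8) − (24/13)| < 41|s + 5|/(13·(13/2)) = (82/169)|s + 5|, which is < eps once |s + 5| < (169/82)eps.
Take delta = min(13/2, (169/82)eps). Then 0 < |s + 5| < delta forces both bounds, so |(5s + 1)/(s - 8) − (24/13)| < eps.

delta = min(13/2, (169/82)eps)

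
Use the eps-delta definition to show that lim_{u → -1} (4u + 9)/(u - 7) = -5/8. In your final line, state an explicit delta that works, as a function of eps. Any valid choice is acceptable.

delta = min(4, (32/37)eps)

Let eps > 0 be given. We want delta > 0 with 0 < |u + 1| < delta ⇒ |(4u + 9)/(u - 7) + 5/8| < eps.
Combining over a common denominator, (4u + 9)/(u - 7) + 5/8 = [(4u + 9)·(-8) − 5·(u - 7)] / [(-8)·(u - 7)] = -37(u + 1) / ((-8)(u - 7)).
So |(4u + 9)/(u - 7) + 5/8| = 37|u + 1| / (8·|u − 7|).
Require delta ≤ 4, so |u − 7| ≥ |-8| − |u + 1| > 8 − 4 = 4.
Hence |(4u + 9)/(u - 7) + 5/8| < 37|u + 1|/(8·4) = (37/32)|u + 1|, which is < eps once |u + 1| < (32/37)eps.
Take delta = min(4, (32/37)eps). Then 0 < |u + 1| < delta forces both bounds, so |(4u + 9)/(u - 7) + 5/8| < eps.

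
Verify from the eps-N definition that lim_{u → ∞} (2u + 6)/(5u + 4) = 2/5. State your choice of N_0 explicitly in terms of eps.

N_0 = (22/25)/eps

Fix eps > 0. We seek N_0 > 0 such that u > N_0 implies |(2u + 6)/(5u + 4) − (2/5)| < eps.
(2u + 6)/(5u + 4) − (2/5) = (5(2u + 6) − 2(5u + 4)) / (5(5u + 4)) = 22/(5(5u + 4)).
For u > 0 we have 5u + 4 > 5u, so |(2u + 6)/(5u + 4) − (2/5)| = 22/(5(5u + 4)) < 22/(5·5u) = (22/25)/u.
Thus |(2u + 6)/(5u + 4) − (2/5)| < eps whenever u > (22/25)/eps.
Take N_0 = (22/25)/eps. If u > N_0 then |(2u + 6)/(5u + 4) − (2/5)| < (22/25)/u < eps.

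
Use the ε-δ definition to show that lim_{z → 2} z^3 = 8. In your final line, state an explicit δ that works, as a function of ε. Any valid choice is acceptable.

δ = min(1, ε/19)

Let ε > 0 be given. We seek δ > 0 with 0 < |z − 2| < δ ⇒ |z^3 − 8| < ε.
Factor: z^3 − 8 = (z − 2)(z^2 + 2z + 4), so |z^3 − 8| = |z − 2|·|z^2 + 2z + 4|.
Impose δ ≤ 1 so that |z| < 3; then |z^2 + 2z + 4| ≤ 19.
Hence |z^3 − 8| ≤ 19|z − 2|, which is < ε once |z − 2| < ε/19.
Take δ = min(1, ε/19). If 0 < |z − 2| < δ then both bounds hold and |z^3 − 8| ≤ 19|z − 2| < 19·(ε/19) = ε.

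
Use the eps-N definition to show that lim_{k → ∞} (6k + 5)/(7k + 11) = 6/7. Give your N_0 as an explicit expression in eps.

Suppose eps > 0. For k ≥ 1, |(6k + 5)/(7k + 11) − (6/7)| = |-31|/(7(7k + 11)) = 31/(7(7k + 11)).
Since 7k + 11 ≥ 7k for k ≥ 1, this is ≤ 31/(7·7k) = (31/49)/k.
So |(6k + 5)/(7k + 11) − (6/7)| < eps whenever k > (31/49)/eps.
Take N_0 = (31/49)/eps. If k > N_0 then |(6k + 5)/(7k + 11) − (6/7)| ≤ (31/49)/k < eps.

N_0 = (31/49)/eps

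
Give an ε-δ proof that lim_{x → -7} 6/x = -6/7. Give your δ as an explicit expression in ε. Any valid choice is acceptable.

δ = min(7/2, (49/12)ε)

Fix ε > 0. We seek δ > 0 such that 0 < |x + 7| < δ implies |6/x + 6/7| < ε.
|6/x + 6/7| = 6·|-7 − x|/(7·|x|) = 6|x + 7|/(7|x|).
Restrict δ ≤ 7/2. Then |x + 7| < 7/2 gives |x| > 7/2, so 7|x| > 49/2.
Then |6/x + 6/7| < 6|x + 7|/(49/2), which is < ε when |x + 7| < (49/12)ε.
Take δ = min(7/2, (49/12)ε). Then 0 < |x + 7| < δ gives both |x + 7| < 7/2 and |x + 7| < (49/12)ε, so |6/x + 6/7| < ε.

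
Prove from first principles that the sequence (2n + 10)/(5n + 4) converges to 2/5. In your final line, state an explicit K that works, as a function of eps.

Let eps > 0 be given. For n ≥ 1, |(2n + 10)/(5n + 4) − (2/5)| = |42|/(5(5n + 4)) = 42/(5(5n + 4)).
Since 5n + 4 ≥ 5n for n ≥ 1, this is ≤ 42/(5·5n) = (42/25)/n.
So |(2n + 10)/(5n + 4) − (2/5)| < eps whenever n > (42/25)/eps.
Take K = (42/25)/eps. If n > K then |(2n + 10)/(5n + 4) − (2/5)| ≤ (42/25)/n < eps.

K = (42/25)/eps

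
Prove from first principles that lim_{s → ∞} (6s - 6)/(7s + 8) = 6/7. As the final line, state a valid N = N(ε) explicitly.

Let ε > 0 be given. We seek N > 0 such that s > N implies |(6s - 6)/(7s + 8) − (6/7)| < ε.
(6s - 6)/(7s + 8) − (6/7) = (7(6s - 6) − 6(7s + 8)) / (7(7s + 8)) = -90/(7(7s + 8)).
For s > 0 we have 7s + 8 > 7s, so |(6s - 6)/(7s + 8) − (6/7)| = 90/(7(7s + 8)) < 90/(7·7s) = (90/49)/s.
Thus |(6s - 6)/(7s + 8) − (6/7)| < ε whenever s > (90/49)/ε.
Take N = (90/49)/ε. If s > N then |(6s - 6)/(7s + 8) − (6/7)| < (90/49)/s < ε.

N = (90/49)/ε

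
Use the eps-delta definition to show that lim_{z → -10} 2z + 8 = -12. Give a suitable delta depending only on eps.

delta = eps/2

Let eps > 0. We need delta > 0 so that 0 < |z + 10| < delta implies |(2z + 8) + 12| < eps.
Since (2z + 8) + 12 = 2(z + 10), we have |(2z + 8) + 12| = 2|z + 10|.
Thus it suffices that |z + 10| < eps/2.
Take delta = eps/2. If 0 < |z + 10| < delta then |(2z + 8) + 12| = 2|z + 10| < 2·(eps/2) = eps.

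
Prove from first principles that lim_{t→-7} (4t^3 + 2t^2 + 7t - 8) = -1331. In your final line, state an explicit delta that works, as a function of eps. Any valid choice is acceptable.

delta = min(2, eps/747)

Suppose eps > 0. We want delta > 0 such that 0 < |t + 7| < delta implies |(4t^3 + 2t^2 + 7t - 8) + 1331| < eps.
(4t^3 + 2t^2 + 7t - 8) + 1331 = 4t^3 + 2t^2 + 7t + 1323 = (t + 7)(4t^2 - 26t + 189).
So |(4t^3 + 2t^2 + 7t - 8) + 1331| = |t + 7|·|4t^2 - 26t + 189|.
Assume first that |t + 7| < 2, so |t| < 9. Then |4t^2 - 26t + 189| ≤ 4·9^2 + 26·9 + 189 = 747.
Hence |(4t^3 + 2t^2 + 7t - 8) + 1331| ≤ 747|t + 7| < eps provided |t + 7| < eps/747.
Choosing delta = min(2, eps/747) ensures both conditions, hence |(4t^3 + 2t^2 + 7t - 8) + 1331| < eps.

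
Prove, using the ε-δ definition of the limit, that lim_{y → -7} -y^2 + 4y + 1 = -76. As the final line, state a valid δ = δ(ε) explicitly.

δ = min(1, ε/19)

Let ε > 0. We want δ > 0 such that 0 < |y + 7| < δ implies |(-y^2 + 4y + 1) + 76| < ε.
(-y^2 + 4y + 1) + 76 = -y^2 + 4y + 77 = (y + 7)(-y + 11).
So |(-y^2 + 4y + 1) + 76| = |y + 7|·|-y + 11|.
Assume first that |y + 7| < 1, so |y| < 8. Then |-y + 11| ≤ 8 + 11 = 19.
Hence |(-y^2 + 4y + 1) + 76| ≤ 19|y + 7| < ε provided |y + 7| < ε/19.
Take δ = min(1, ε/19). Then 0 < |y + 7| < δ gives both |y + 7| < 1 and |y + 7| < ε/19, so |(-y^2 + 4y + 1) + 76| < ε.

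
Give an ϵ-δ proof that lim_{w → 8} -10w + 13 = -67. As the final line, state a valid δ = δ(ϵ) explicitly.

δ = ϵ/10

Fix ϵ > 0. We need δ > 0 so that 0 < |w − 8| < δ implies |(-10w + 13) + 67| < ϵ.
|(-10w + 13) + 67| = |-10w + 80| = 10|w − 8|.
So 10|w − 8| < ϵ exactly when |w − 8| < ϵ/10.
Take δ = ϵ/10. If 0 < |w − 8| < δ then |(-10w + 13) + 67| = 10|w − 8| < 10·(ϵ/10) = ϵ.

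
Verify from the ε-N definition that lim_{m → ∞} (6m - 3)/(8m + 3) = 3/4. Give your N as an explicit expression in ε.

Fix ε > 0. For m ≥ 1, |(6m - 3)/(8m + 3) − (3/4)| = |-42|/(8(8m + 3)) = 42/(8(8m + 3)).
Since 8m + 3 ≥ 8m for m ≥ 1, this is ≤ 42/(8·8m) = (21/32)/m.
So |(6m - 3)/(8m + 3) − (3/4)| < ε whenever m > (21/32)/ε.
Take N = (21/32)/ε. If m > N then |(6m - 3)/(8m + 3) − (3/4)| ≤ (21/32)/m < ε.

N = (21/32)/ε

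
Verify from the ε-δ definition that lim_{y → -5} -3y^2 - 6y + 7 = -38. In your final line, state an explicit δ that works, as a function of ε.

δ = min(2, ε/30)

Let ε > 0 be given. We want δ > 0 such that 0 < |y + 5| < δ implies |(-3y^2 - 6y + 7) + 38| < ε.
(-3y^2 - 6y + 7) + 38 = -3y^2 - 6y + 45 = (y + 5)(-3y + 9).
So |(-3y^2 - 6y + 7) + 38| = |y + 5|·|-3y + 9|.
Assume first that |y + 5| < 2, so |y| < 7. Then |-3y + 9| ≤ 3·7 + 9 = 30.
Hence |(-3y^2 - 6y + 7) + 38| ≤ 30|y + 5| < ε provided |y + 5| < ε/30.
Take δ = min(2, ε/30). Then 0 < |y + 5| < δ gives both |y + 5| < 2 and |y + 5| < ε/30, so |(-3y^2 - 6y + 7) + 38| < ε.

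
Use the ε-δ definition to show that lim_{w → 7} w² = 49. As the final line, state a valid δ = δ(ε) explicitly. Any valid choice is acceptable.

δ = min(2, ε/16)

Fix ε > 0. We seek δ > 0 with 0 < |w − 7| < δ ⇒ |w² − 49| < ε.
Factor: w² − 49 = (w − 7)(w + 7), so |w² − 49| = |w − 7|·|w + 7|.
Impose δ ≤ 2 so that |w| < 9; then |w + 7| ≤ 16.
Hence |w² − 49| ≤ 16|w − 7|, which is < ε once |w − 7| < ε/16.
Take δ = min(2, ε/16). If 0 < |w − 7| < δ then both bounds hold and |w² − 49| ≤ 16|w − 7| < 16·(ε/16) = ε.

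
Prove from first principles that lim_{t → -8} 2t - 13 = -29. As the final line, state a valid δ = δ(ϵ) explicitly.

δ = ϵ/2

Fix ϵ > 0. We need δ > 0 so that 0 < |t + 8| < δ implies |(2t - 13) + 29| < ϵ.
|(2t - 13) + 29| = |2t + 16| = 2|t + 8|.
Thus it suffices that |t + 8| < ϵ/2.
Choosing δ = ϵ/2 gives |(2t - 13) + 29| = 2|t + 8| < ϵ whenever |t + 8| < δ.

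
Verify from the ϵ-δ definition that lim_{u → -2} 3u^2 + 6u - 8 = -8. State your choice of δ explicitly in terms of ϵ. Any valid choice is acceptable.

δ = min(1, ϵ/9)

Suppose ϵ > 0. We want δ > 0 such that 0 < |u + 2| < δ implies |(3u^2 + 6u - 8) + 8| < ϵ.
(3u^2 + 6u - 8) + 8 = 3u^2 + 6u = (u + 2)(3u).
So |(3u^2 + 6u - 8) + 8| = |u + 2|·|3u|.
Require δ ≤ 1. Then |u + 2| < 1 gives |u| < 3, and by the triangle inequality |3u| ≤ 3·3 = 9.
Hence |(3u^2 + 6u - 8) + 8| ≤ 9|u + 2| < ϵ provided |u + 2| < ϵ/9.
Take δ = min(1, ϵ/9). Then 0 < |u + 2| < δ gives both |u + 2| < 1 and |u + 2| < ϵ/9, so |(3u^2 + 6u - 8) + 8| < ϵ.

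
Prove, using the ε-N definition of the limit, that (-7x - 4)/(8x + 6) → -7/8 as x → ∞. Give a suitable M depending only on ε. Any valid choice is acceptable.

M = (5/32)/ε

Let ε > 0 be given. We seek M > 0 such that x > M implies |(-7x - 4)/(8x + 6) + 7/8| < ε.
(-7x - 4)/(8x + 6) + 7/8 = (8(-7x - 4) − (-7)(8x + 6)) / (8(8x + 6)) = 10/(8(8x + 6)).
For x > 0 we have 8x + 6 > 8x, so |(-7x - 4)/(8x + 6) + 7/8| = 10/(8(8x + 6)) < 10/(8·8x) = (5/32)/x.
Thus |(-7x - 4)/(8x + 6) + 7/8| < ε whenever x > (5/32)/ε.
Take M = (5/32)/ε. If x > M then |(-7x - 4)/(8x + 6) + 7/8| < (5/32)/x < ε.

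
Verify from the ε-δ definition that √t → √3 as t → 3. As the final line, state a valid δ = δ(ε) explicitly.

Let ε > 0. We want δ > 0 such that 0 < |t − 3| < δ implies |√t − √3| < ε.
Rationalise: √t − √3 = (t − 3)/(√t + √3), so |√t − √3| = |t − 3|/(√t + √3).
Restrict δ ≤ 3 so that |t − 3| < 3 forces t > 0, and then √t + √3 > √3.
Hence |√t − √3| < |t − 3|/√3, which is < ε once |t − 3| < √3·ε.
Take δ = min(3, √3·ε). If 0 < |t − 3| < δ then t > 0 and |√t − √3| < |t − 3|/√3 < ε.

δ = min(3, √3·ε)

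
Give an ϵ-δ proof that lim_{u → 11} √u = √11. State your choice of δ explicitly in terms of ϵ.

δ = min(11, √11·ϵ)

Let ϵ > 0. We want δ > 0 such that 0 < |u − 11| < δ implies |√u − √11| < ϵ.
Multiplying by the conjugate, |√u − √11| = |u − 11|/(√u + √11).
Restrict δ ≤ 11 so that |u − 11| < 11 forces u > 0, and then √u + √11 > √11.
Hence |√u − √11| < |u − 11|/√11, which is < ϵ once |u − 11| < √11·ϵ.
Take δ = min(11, √11·ϵ). If 0 < |u − 11| < δ then u > 0 and |√u − √11| < |u − 11|/√11 < ϵ.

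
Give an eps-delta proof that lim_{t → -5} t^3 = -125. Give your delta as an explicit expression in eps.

Fix eps > 0. We seek delta > 0 with 0 < |t + 5| < delta ⇒ |t^3 + 125| < eps.
Factor: t^3 + 125 = (t + 5)(t^2 - 5t + 25), so |t^3 + 125| = |t + 5|·|t^2 - 5t + 25|.
Restrict delta ≤ 1. Then |t + 5| < 1 gives |t| < 6, so by the triangle inequality |t^2 - 5t + 25| ≤ 6^2 + 5·6 + 25 = 91.
Hence |t^3 + 125| ≤ 91|t + 5|, which is < eps once |t + 5| < eps/91.
Take delta = min(1, eps/91). If 0 < |t + 5| < delta then both bounds hold and |t^3 + 125| ≤ 91|t + 5| < 91·(eps/91) = eps.

delta = min(1, eps/91)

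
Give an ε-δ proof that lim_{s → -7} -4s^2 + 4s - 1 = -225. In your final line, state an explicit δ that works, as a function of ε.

δ = min(2, ε/68)

Suppose ε > 0. We want δ > 0 such that 0 < |s + 7| < δ implies |(-4s^2 + 4s - 1) + 225| < ε.
(-4s^2 + 4s - 1) + 225 = -4s^2 + 4s + 224 = (s + 7)(-4s + 32).
So |(-4s^2 + 4s - 1) + 225| = |s + 7|·|-4s + 32|.
Assume first that |s + 7| < 2, so |s| < 9. Then |-4s + 32| ≤ 4·9 + 32 = 68.
Hence |(-4s^2 + 4s - 1) + 225| ≤ 68|s + 7| < ε provided |s + 7| < ε/68.
Choosing δ = min(2, ε/68) ensures both conditions, hence |(-4s^2 + 4s - 1) + 225| < ε.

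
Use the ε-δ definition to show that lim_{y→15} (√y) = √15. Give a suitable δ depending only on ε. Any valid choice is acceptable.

δ = min(15, √15·ε)

Let ε > 0 be given. We want δ > 0 such that 0 < |y − 15| < δ implies |√y − √15| < ε.
Rationalise: √y − √15 = (y − 15)/(√y + √15), so |√y − √15| = |y − 15|/(√y + √15).
Restrict δ ≤ 15 so that |y − 15| < 15 forces y > 0, and then √y + √15 > √15.
Hence |√y − √15| < |y − 15|/√15, which is < ε once |y − 15| < √15·ε.
Take δ = min(15, √15·ε). If 0 < |y − 15| < δ then y > 0 and |√y − √15| < |y − 15|/√15 < ε.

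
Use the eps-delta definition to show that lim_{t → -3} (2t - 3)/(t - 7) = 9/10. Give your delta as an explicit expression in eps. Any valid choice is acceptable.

delta = min(5, (50/11)eps)

Let eps > 0 be given. We want delta > 0 with 0 < |t + 3| < delta ⇒ |(2t - 3)/(t - 7) − (9/10)| < eps.
Combining over a common denominator, (2t - 3)/(t - 7) − (9/10) = [(2t - 3)·(-10) − (-9)·(t - 7)] / [(-10)·(t - 7)] = -11(t + 3) / ((-10)(t - 7)).
So |(2t - 3)/(t - 7) − (9/10)| = 11|t + 3| / (10·|t − 7|).
Require delta ≤ 5, so |t − 7| ≥ |-10| − |t + 3| > 10 − 5 = 5.
Hence |(2t - 3)/(t - 7) − (9/10)| < 11|t + 3|/(10·5) = (11/50)|t + 3|, which is < eps once |t + 3| < (50/11)eps.
Take delta = min(5, (50/11)eps). Then 0 < |t + 3| < delta forces both bounds, so |(2t - 3)/(t - 7) − (9/10)| < eps.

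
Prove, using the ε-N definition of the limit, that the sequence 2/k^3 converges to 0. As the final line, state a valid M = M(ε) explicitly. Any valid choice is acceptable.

M = (2/ε)^{1/3}

Let ε > 0. For k ≥ 1, |2/k^3 − 0| = 2/k^3.
2/k^3 < ε ⇔ k^3 > 2/ε ⇔ k > (2/ε)^{1/3}.
Take M = (2/ε)^{1/3}. Then k > M implies 2/k^3 < ε.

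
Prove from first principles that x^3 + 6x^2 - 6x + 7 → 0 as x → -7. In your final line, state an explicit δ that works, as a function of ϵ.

δ = min(2, ϵ/91)

Let ϵ > 0 be given. We want δ > 0 such that 0 < |x + 7| < δ implies |(x^3 + 6x^2 - 6x + 7)| < ϵ.
(x^3 + 6x^2 - 6x + 7) = x^3 + 6x^2 - 6x + 7 = (x + 7)(x^2 - x + 1).
So |(x^3 + 6x^2 - 6x + 7)| = |x + 7|·|x^2 - x + 1|.
Require δ ≤ 2. Then |x + 7| < 2 gives |x| < 9, and by the triangle inequality |x^2 - x + 1| ≤ 9^2 + 9 + 1 = 91.
Hence |(x^3 + 6x^2 - 6x + 7)| ≤ 91|x + 7| < ϵ provided |x + 7| < ϵ/91.
Take δ = min(2, ϵ/91). Then 0 < |x + 7| < δ gives both |x + 7| < 2 and |x + 7| < ϵ/91, so |(x^3 + 6x^2 - 6x + 7)| < ϵ.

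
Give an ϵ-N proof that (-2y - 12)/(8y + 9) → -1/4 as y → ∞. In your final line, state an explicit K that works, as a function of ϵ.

Let ϵ > 0 be given. We seek K > 0 such that y > K implies |(-2y - 12)/(8y + 9) + 1/4| < ϵ.
(-2y - 12)/(8y + 9) + 1/4 = (8(-2y - 12) − (-2)(8y + 9)) / (8(8y + 9)) = -78/(8(8y + 9)).
For y > 0 we have 8y + 9 > 8y, so |(-2y - 12)/(8y + 9) + 1/4| = 78/(8(8y + 9)) < 78/(8·8y) = (39/32)/y.
Thus |(-2y - 12)/(8y + 9) + 1/4| < ϵ whenever y > (39/32)/ϵ.
Take K = (39/32)/ϵ. If y > K then |(-2y - 12)/(8y + 9) + 1/4| < (39/32)/y < ϵ.

K = (39/32)/ϵ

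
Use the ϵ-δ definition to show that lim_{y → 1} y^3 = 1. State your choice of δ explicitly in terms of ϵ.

δ = min(1, ϵ/7)

Let ϵ > 0 be given. We seek δ > 0 with 0 < |y − 1| < δ ⇒ |y^3 − 1| < ϵ.
Factor: y^3 − 1 = (y − 1)(y^2 + y + 1), so |y^3 − 1| = |y − 1|·|y^2 + y + 1|.
Impose δ ≤ 1 so that |y| < 2; then |y^2 + y + 1| ≤ 7.
Hence |y^3 − 1| ≤ 7|y − 1|, which is < ϵ once |y − 1| < ϵ/7.
Take δ = min(1, ϵ/7). If 0 < |y − 1| < δ then both bounds hold and |y^3 − 1| ≤ 7|y − 1| < 7·(ϵ/7) = ϵ.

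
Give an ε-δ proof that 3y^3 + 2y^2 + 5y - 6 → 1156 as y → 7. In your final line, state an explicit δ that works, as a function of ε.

δ = min(1, ε/542)

Suppose ε > 0. We want δ > 0 such that 0 < |y − 7| < δ implies |(3y^3 + 2y^2 + 5y - 6) − 1156| < ε.
(3y^3 + 2y^2 + 5y - 6) − 1156 = 3y^3 + 2y^2 + 5y - 1162 = (y − 7)(3y^2 + 23y + 166).
So |(3y^3 + 2y^2 + 5y - 6) − 1156| = |y − 7|·|3y^2 + 23y + 166|.
Require δ ≤ 1. Then |y − 7| < 1 gives |y| < 8, and by the triangle inequality |3y^2 + 23y + 166| ≤ 3·8^2 + 23·8 + 166 = 542.
Hence |(3y^3 + 2y^2 + 5y - 6) − 1156| ≤ 542|y − 7| < ε provided |y − 7| < ε/542.
Choosing δ = min(1, ε/542) ensures both conditions, hence |(3y^3 + 2y^2 + 5y - 6) − 1156| < ε.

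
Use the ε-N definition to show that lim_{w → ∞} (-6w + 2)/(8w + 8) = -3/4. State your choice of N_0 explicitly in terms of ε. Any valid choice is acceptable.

Suppose ε > 0. We seek N_0 > 0 such that w > N_0 implies |(-6w + 2)/(8w + 8) + 3/4| < ε.
(-6w + 2)/(8w + 8) + 3/4 = (8(-6w + 2) − (-6)(8w + 8)) / (8(8w + 8)) = 64/(8(8w + 8)).
For w > 0 we have 8w + 8 > 8w, so |(-6w + 2)/(8w + 8) + 3/4| = 64/(8(8w + 8)) < 64/(8·8w) = 1/w.
Thus |(-6w + 2)/(8w + 8) + 3/4| < ε whenever w > 1/ε.
Take N_0 = 1/ε. If w > N_0 then |(-6w + 2)/(8w + 8) + 3/4| < 1/w < ε.

N_0 = 1/ε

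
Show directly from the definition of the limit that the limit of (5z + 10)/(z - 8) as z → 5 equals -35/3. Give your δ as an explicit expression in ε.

δ = min(3/2, (9/100)ε)

Let ε > 0 be given. We want δ > 0 with 0 < |z − 5| < δ ⇒ |(5z + 10)/(z - 8) + 35/3| < ε.
Combining over a common denominator, (5z + 10)/(z - 8) + 35/3 = [(5z + 10)·(-3) − 35·(z - 8)] / [(-3)·(z - 8)] = -50(z − 5) / ((-3)(z - 8)).
So |(5z + 10)/(z - 8) + 35/3| = 50|z − 5| / (3·|z − 8|).
Restrict δ ≤ 3/2. Then |z − 5| < 3/2 gives |z − 8| = |(z − 5) + (-3)| ≥ 3 − 3/2 = 3/2.
Hence |(5z + 10)/(z - 8) + 35/3| < 50|z − 5|/(3·(3/2)) = (100/9)|z − 5|, which is < ε once |z − 5| < (9/100)ε.
Take δ = min(3/2, (9/100)ε). Then 0 < |z − 5| < δ forces both bounds, so |(5z + 10)/(z - 8) + 35/3| < ε.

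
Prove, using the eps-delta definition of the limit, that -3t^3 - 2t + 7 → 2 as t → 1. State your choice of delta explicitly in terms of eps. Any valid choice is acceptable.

delta = min(1, eps/23)

Suppose eps > 0. We want delta > 0 such that 0 < |t − 1| < delta implies |(-3t^3 - 2t + 7) − 2| < eps.
(-3t^3 - 2t + 7) − 2 = -3t^3 - 2t + 5 = (t − 1)(-3t^2 - 3t - 5).
So |(-3t^3 - 2t + 7) − 2| = |t − 1|·|-3t^2 - 3t - 5|.
Assume first that |t − 1| < 1, so |t| < 2. Then |-3t^2 - 3t - 5| ≤ 3·2^2 + 3·2 + 5 = 23.
Hence |(-3t^3 - 2t + 7) − 2| ≤ 23|t − 1| < eps provided |t − 1| < eps/23.
Take delta = min(1, eps/23). Then 0 < |t − 1| < delta gives both |t − 1| < 1 and |t − 1| < eps/23, so |(-3t^3 - 2t + 7) − 2| < eps.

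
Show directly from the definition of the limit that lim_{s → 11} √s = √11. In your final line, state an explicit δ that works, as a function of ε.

δ = min(11, √11·ε)

Let ε > 0. We want δ > 0 such that 0 < |s − 11| < δ implies |√s − √11| < ε.
Rationalise: √s − √11 = (s − 11)/(√s + √11), so |√s − √11| = |s − 11|/(√s + √11).
Restrict δ ≤ 11 so that |s − 11| < 11 forces s > 0, and then √s + √11 > √11.
Hence |√s − √11| < |s − 11|/√11, which is < ε once |s − 11| < √11·ε.
Take δ = min(11, √11·ε). If 0 < |s − 11| < δ then s > 0 and |√s − √11| < |s − 11|/√11 < ε.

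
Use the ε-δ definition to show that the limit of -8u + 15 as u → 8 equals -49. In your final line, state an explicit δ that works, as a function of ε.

Suppose ε > 0. We need δ > 0 so that 0 < |u − 8| < δ implies |(-8u + 15) + 49| < ε.
Since (-8u + 15) + 49 = -8(u − 8), we have |(-8u + 15) + 49| = 8|u − 8|.
Thus it suffices that |u − 8| < ε/8.
Choosing δ = ε/8 gives |(-8u + 15) + 49| = 8|u − 8| < ε whenever |u − 8| < δ.

δ = ε/8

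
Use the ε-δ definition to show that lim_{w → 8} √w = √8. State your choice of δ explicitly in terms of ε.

Fix ε > 0. We want δ > 0 such that 0 < |w − 8| < δ implies |√w − √8| < ε.
Rationalise: √w − √8 = (w − 8)/(√w + √8), so |√w − √8| = |w − 8|/(√w + √8).
Restrict δ ≤ 8 so that |w − 8| < 8 forces w > 0, and then √w + √8 > √8.
Hence |√w − √8| < |w − 8|/√8, which is < ε once |w − 8| < √8·ε.
Take δ = min(8, √8·ε). If 0 < |w − 8| < δ then w > 0 and |√w − √8| < |w − 8|/√8 < ε.

δ = min(8, √8·ε)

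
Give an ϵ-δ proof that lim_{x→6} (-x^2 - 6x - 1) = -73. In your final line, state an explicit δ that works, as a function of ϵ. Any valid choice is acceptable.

Let ϵ > 0. We want δ > 0 such that 0 < |x − 6| < δ implies |(-x^2 - 6x - 1) + 73| < ϵ.
(-x^2 - 6x - 1) + 73 = -x^2 - 6x + 72 = (x − 6)(-x - 12).
So |(-x^2 - 6x - 1) + 73| = |x − 6|·|-x - 12|.
Assume first that |x − 6| < 2, so |x| < 8. Then |-x - 12| ≤ 8 + 12 = 20.
Hence |(-x^2 - 6x - 1) + 73| ≤ 20|x − 6| < ϵ provided |x − 6| < ϵ/20.
Take δ = min(2, ϵ/20). Then 0 < |x − 6| < δ gives both |x − 6| < 2 and |x − 6| < ϵ/20, so |(-x^2 - 6x - 1) + 73| < ϵ.

δ = min(2, ϵ/20)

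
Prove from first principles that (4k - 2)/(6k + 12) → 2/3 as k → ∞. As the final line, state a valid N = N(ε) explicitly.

Let ε > 0. For k ≥ 1, |(4k - 2)/(6k + 12) − (2/3)| = |-60|/(6(6k + 12)) = 60/(6(6k + 12)).
Since 6k + 12 ≥ 6k for k ≥ 1, this is ≤ 60/(6·6k) = (5/3)/k.
So |(4k - 2)/(6k + 12) − (2/3)| < ε whenever k > (5/3)/ε.
Take N = (5/3)/ε. If k > N then |(4k - 2)/(6k + 12) − (2/3)| ≤ (5/3)/k < ε.

N = (5/3)/ε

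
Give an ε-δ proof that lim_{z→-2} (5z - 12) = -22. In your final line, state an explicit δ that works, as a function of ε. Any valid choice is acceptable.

δ = ε/5

Suppose ε > 0. We need δ > 0 so that 0 < |z + 2| < δ implies |(5z - 12) + 22| < ε.
Since (5z - 12) + 22 = 5(z + 2), we have |(5z - 12) + 22| = 5|z + 2|.
Thus it suffices that |z + 2| < ε/5.
Choosing δ = ε/5 gives |(5z - 12) + 22| = 5|z + 2| < ε whenever |z + 2| < δ.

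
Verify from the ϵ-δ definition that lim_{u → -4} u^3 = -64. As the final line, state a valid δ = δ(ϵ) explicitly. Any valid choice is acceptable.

δ = min(1, ϵ/61)

Let ϵ > 0. We seek δ > 0 with 0 < |u + 4| < δ ⇒ |u^3 + 64| < ϵ.
Factor: u^3 + 64 = (u + 4)(u^2 - 4u + 16), so |u^3 + 64| = |u + 4|·|u^2 - 4u + 16|.
Impose δ ≤ 1 so that |u| < 5; then |u^2 - 4u + 16| ≤ 61.
Hence |u^3 + 64| ≤ 61|u + 4|, which is < ϵ once |u + 4| < ϵ/61.
Take δ = min(1, ϵ/61). If 0 < |u + 4| < δ then both bounds hold and |u^3 + 64| ≤ 61|u + 4| < 61·(ϵ/61) = ϵ.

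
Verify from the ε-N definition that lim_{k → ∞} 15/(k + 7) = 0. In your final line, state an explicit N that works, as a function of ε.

Suppose ε > 0. For k ≥ 1, |15/(k + 7) − 0| = 15/(k + 7) ≤ 15/k.
We need 15/k < ε, i.e. k > 15/ε.
Take N = 15/ε. If k > N then |15/(k + 7)| ≤ 15/k < ε.

N = 15/ε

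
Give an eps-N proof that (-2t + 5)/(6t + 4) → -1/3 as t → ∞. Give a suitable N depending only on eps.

N = (19/18)/eps

Fix eps > 0. We seek N > 0 such that t > N implies |(-2t + 5)/(6t + 4) + 1/3| < eps.
(-2t + 5)/(6t + 4) + 1/3 = (6(-2t + 5) − (-2)(6t + 4)) / (6(6t + 4)) = 38/(6(6t + 4)).
For t > 0 we have 6t + 4 > 6t, so |(-2t + 5)/(6t + 4) + 1/3| = 38/(6(6t + 4)) < 38/(6·6t) = (19/18)/t.
Thus |(-2t + 5)/(6t + 4) + 1/3| < eps whenever t > (19/18)/eps.
Take N = (19/18)/eps. If t > N then |(-2t + 5)/(6t + 4) + 1/3| < (19/18)/t < eps.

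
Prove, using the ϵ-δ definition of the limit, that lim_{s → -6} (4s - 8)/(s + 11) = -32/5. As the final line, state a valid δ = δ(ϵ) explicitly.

Fix ϵ > 0. We want δ > 0 with 0 < |s + 6| < δ ⇒ |(4s - 8)/(s + 11) + 32/5| < ϵ.
Combining over a common denominator, (4s - 8)/(s + 11) + 32/5 = [(4s - 8)·5 − (-32)·(s + 11)] / [5·(s + 11)] = 52(s + 6) / (5(s + 11)).
So |(4s - 8)/(s + 11) + 32/5| = 52|s + 6| / (5·|s + 11|).
Require δ ≤ 5/2, so |s + 11| ≥ |5| − |s + 6| > 5 − 5/2 = 5/2.
Hence |(4s - 8)/(s + 11) + 32/5| < 52|s + 6|/(5·(5/2)) = (104/25)|s + 6|, which is < ϵ once |s + 6| < (25/104)ϵ.
Take δ = min(5/2, (25/104)ϵ). Then 0 < |s + 6| < δ forces both bounds, so |(4s - 8)/(s + 11) + 32/5| < ϵ.

δ = min(5/2, (25/104)ϵ)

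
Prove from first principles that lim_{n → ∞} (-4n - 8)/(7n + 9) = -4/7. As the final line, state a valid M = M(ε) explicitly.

M = (20/49)/ε

Suppose ε > 0. For n ≥ 1, |(-4n - 8)/(7n + 9) + 4/7| = |-20|/(7(7n + 9)) = 20/(7(7n + 9)).
Since 7n + 9 ≥ 7n for n ≥ 1, this is ≤ 20/(7·7n) = (20/49)/n.
So |(-4n - 8)/(7n + 9) + 4/7| < ε whenever n > (20/49)/ε.
Take M = (20/49)/ε. If n > M then |(-4n - 8)/(7n + 9) + 4/7| ≤ (20/49)/n < ε.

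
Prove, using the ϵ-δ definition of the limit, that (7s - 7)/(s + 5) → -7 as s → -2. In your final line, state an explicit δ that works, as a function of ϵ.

Let ϵ > 0 be given. We want δ > 0 with 0 < |s + 2| < δ ⇒ |(7s - 7)/(s + 5) + 7| < ϵ.
Combining over a common denominator, (7s - 7)/(s + 5) + 7 = [(7s - 7)·3 − (-21)·(s + 5)] / [3·(s + 5)] = 42(s + 2) / (3(s + 5)).
So |(7s - 7)/(s + 5) + 7| = 42|s + 2| / (3·|s + 5|).
Restrict δ ≤ 3/2. Then |s + 2| < 3/2 gives |s + 5| = |(s + 2) + 3| ≥ 3 − 3/2 = 3/2.
Hence |(7s - 7)/(s + 5) + 7| < 42|s + 2|/(3·(3/2)) = (28/3)|s + 2|, which is < ϵ once |s + 2| < (3/28)ϵ.
Take δ = min(3/2, (3/28)ϵ). Then 0 < |s + 2| < δ forces both bounds, so |(7s - 7)/(s + 5) + 7| < ϵ.

δ = min(3/2, (3/28)ϵ)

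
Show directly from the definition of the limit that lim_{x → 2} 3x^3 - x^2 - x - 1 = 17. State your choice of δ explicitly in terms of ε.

Suppose ε > 0. We want δ > 0 such that 0 < |x − 2| < δ implies |(3x^3 - x^2 - x - 1) − 17| < ε.
(3x^3 - x^2 - x - 1) − 17 = 3x^3 - x^2 - x - 18 = (x − 2)(3x^2 + 5x + 9).
So |(3x^3 - x^2 - x - 1) − 17| = |x − 2|·|3x^2 + 5x + 9|.
Assume first that |x − 2| < 1, so |x| < 3. Then |3x^2 + 5x + 9| ≤ 3·3^2 + 5·3 + 9 = 51.
Hence |(3x^3 - x^2 - x - 1) − 17| ≤ 51|x − 2| < ε provided |x − 2| < ε/51.
Choosing δ = min(1, ε/51) ensures both conditions, hence |(3x^3 - x^2 - x - 1) − 17| < ε.

δ = min(1, ε/51)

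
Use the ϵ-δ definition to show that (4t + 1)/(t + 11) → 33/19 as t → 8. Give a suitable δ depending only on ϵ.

δ = min(19/2, (361/86)ϵ)

Let ϵ > 0. We want δ > 0 with 0 < |t − 8| < δ ⇒ |(4t + 1)/(t + 11) − (33/19)| < ϵ.
Combining over a common denominator, (4t + 1)/(t + 11) − (33/19) = [(4t + 1)·19 − 33·(t + 11)] / [19·(t + 11)] = 43(t − 8) / (19(t + 11)).
So |(4t + 1)/(t + 11) − (33/19)| = 43|t − 8| / (19·|t + 11|).
Require δ ≤ 19/2, so |t + 11| ≥ |19| − |t − 8| > 19 − 19/2 = 19/2.
Hence |(4t + 1)/(t + 11) − (33/19)| < 43|t − 8|/(19·(19/2)) = (86/361)|t − 8|, which is < ϵ once |t − 8| < (361/86)ϵ.
Take δ = min(19/2, (361/86)ϵ). Then 0 < |t − 8| < δ forces both bounds, so |(4t + 1)/(t + 11) − (33/19)| < ϵ.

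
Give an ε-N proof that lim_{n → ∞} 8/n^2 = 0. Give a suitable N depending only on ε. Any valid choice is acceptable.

Suppose ε > 0. For n ≥ 1, |8/n^2 − 0| = 8/n^2.
8/n^2 < ε ⇔ n^2 > 8/ε ⇔ n > (8/ε)^{1/2}.
Take N = (8/ε)^{1/2}. Then n > N implies 8/n^2 < ε.

N = (8/ε)^{1/2}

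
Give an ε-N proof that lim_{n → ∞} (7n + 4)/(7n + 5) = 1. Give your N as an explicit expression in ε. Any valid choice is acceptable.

N = (1/7)/ε

Let ε > 0. For n ≥ 1, |(7n + 4)/(7n + 5) − 1| = |-7|/(7(7n + 5)) = 7/(7(7n + 5)).
Since 7n + 5 ≥ 7n for n ≥ 1, this is ≤ 7/(7·7n) = (1/7)/n.
So |(7n + 4)/(7n + 5) − 1| < ε whenever n > (1/7)/ε.
Take N = (1/7)/ε. If n > N then |(7n + 4)/(7n + 5) − 1| ≤ (1/7)/n < ε.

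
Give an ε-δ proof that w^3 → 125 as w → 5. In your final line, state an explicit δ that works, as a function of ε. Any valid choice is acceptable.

δ = min(2, ε/109)

Let ε > 0 be given. We seek δ > 0 with 0 < |w − 5| < δ ⇒ |w^3 − 125| < ε.
Factor: w^3 − 125 = (w − 5)(w^2 + 5w + 25), so |w^3 − 125| = |w − 5|·|w^2 + 5w + 25|.
Impose δ ≤ 2 so that |w| < 7; then |w^2 + 5w + 25| ≤ 109.
Hence |w^3 − 125| ≤ 109|w − 5|, which is < ε once |w − 5| < ε/109.
Take δ = min(2, ε/109). If 0 < |w − 5| < δ then both bounds hold and |w^3 − 125| ≤ 109|w − 5| < 109·(ε/109) = ε.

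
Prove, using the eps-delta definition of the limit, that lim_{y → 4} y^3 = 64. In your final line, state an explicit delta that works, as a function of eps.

Fix eps > 0. We seek delta > 0 with 0 < |y − 4| < delta ⇒ |y^3 − 64| < eps.
Factor: y^3 − 64 = (y − 4)(y^2 + 4y + 16), so |y^3 − 64| = |y − 4|·|y^2 + 4y + 16|.
Impose delta ≤ 2 so that |y| < 6; then |y^2 + 4y + 16| ≤ 76.
Hence |y^3 − 64| ≤ 76|y − 4|, which is < eps once |y − 4| < eps/76.
Take delta = min(2, eps/76). If 0 < |y − 4| < delta then both bounds hold and |y^3 − 64| ≤ 76|y − 4| < 76·(eps/76) = eps.

delta = min(2, eps/76)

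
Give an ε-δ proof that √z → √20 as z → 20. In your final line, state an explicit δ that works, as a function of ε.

δ = min(20, √20·ε)

Suppose ε > 0. We want δ > 0 such that 0 < |z − 20| < δ implies |√z − √20| < ε.
Rationalise: √z − √20 = (z − 20)/(√z + √20), so |√z − √20| = |z − 20|/(√z + √20).
Restrict δ ≤ 20 so that |z − 20| < 20 forces z > 0, and then √z + √20 > √20.
Hence |√z − √20| < |z − 20|/√20, which is < ε once |z − 20| < √20·ε.
Take δ = min(20, √20·ε). If 0 < |z − 20| < δ then z > 0 and |√z − √20| < |z − 20|/√20 < ε.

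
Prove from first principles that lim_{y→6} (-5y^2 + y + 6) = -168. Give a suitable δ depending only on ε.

δ = min(1, ε/64)

Let ε > 0. We want δ > 0 such that 0 < |y − 6| < δ implies |(-5y^2 + y + 6) + 168| < ε.
(-5y^2 + y + 6) + 168 = -5y^2 + y + 174 = (y − 6)(-5y - 29).
So |(-5y^2 + y + 6) + 168| = |y − 6|·|-5y - 29|.
Assume first that |y − 6| < 1, so |y| < 7. Then |-5y - 29| ≤ 5·7 + 29 = 64.
Hence |(-5y^2 + y + 6) + 168| ≤ 64|y − 6| < ε provided |y − 6| < ε/64.
Choosing δ = min(1, ε/64) ensures both conditions, hence |(-5y^2 + y + 6) + 168| < ε.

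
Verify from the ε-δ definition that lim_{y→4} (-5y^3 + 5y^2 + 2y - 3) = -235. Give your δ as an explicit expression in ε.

δ = min(2, ε/328)

Let ε > 0 be given. We want δ > 0 such that 0 < |y − 4| < δ implies |(-5y^3 + 5y^2 + 2y - 3) + 235| < ε.
(-5y^3 + 5y^2 + 2y - 3) + 235 = -5y^3 + 5y^2 + 2y + 232 = (y − 4)(-5y^2 - 15y - 58).
So |(-5y^3 + 5y^2 + 2y - 3) + 235| = |y − 4|·|-5y^2 - 15y - 58|.
Assume first that |y − 4| < 2, so |y| < 6. Then |-5y^2 - 15y - 58| ≤ 5·6^2 + 15·6 + 58 = 328.
Hence |(-5y^3 + 5y^2 + 2y - 3) + 235| ≤ 328|y − 4| < ε provided |y − 4| < ε/328.
Choosing δ = min(2, ε/328) ensures both conditions, hence |(-5y^3 + 5y^2 + 2y - 3) + 235| < ε.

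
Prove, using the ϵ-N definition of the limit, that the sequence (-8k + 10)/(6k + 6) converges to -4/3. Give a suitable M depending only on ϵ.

Suppose ϵ > 0. For k ≥ 1, |(-8k + 10)/(6k + 6) + 4/3| = |108|/(6(6k + 6)) = 108/(6(6k + 6)).
Since 6k + 6 ≥ 6k for k ≥ 1, this is ≤ 108/(6·6k) = 3/k.
So |(-8k + 10)/(6k + 6) + 4/3| < ϵ whenever k > 3/ϵ.
Take M = 3/ϵ. If k > M then |(-8k + 10)/(6k + 6) + 4/3| ≤ 3/k < ϵ.

M = 3/ϵ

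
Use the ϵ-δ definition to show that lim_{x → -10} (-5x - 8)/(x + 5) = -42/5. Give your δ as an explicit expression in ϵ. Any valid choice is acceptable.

Suppose ϵ > 0. We want δ > 0 with 0 < |x + 10| < δ ⇒ |(-5x - 8)/(x + 5) + 42/5| < ϵ.
Combining over a common denominator, (-5x - 8)/(x + 5) + 42/5 = [(-5x - 8)·(-5) − 42·(x + 5)] / [(-5)·(x + 5)] = -17(x + 10) / ((-5)(x + 5)).
So |(-5x - 8)/(x + 5) + 42/5| = 17|x + 10| / (5·|x + 5|).
Require δ ≤ 5/2, so |x + 5| ≥ |-5| − |x + 10| > 5 − 5/2 = 5/2.
Hence |(-5x - 8)/(x + 5) + 42/5| < 17|x + 10|/(5·(5/2)) = (34/25)|x + 10|, which is < ϵ once |x + 10| < (25/34)ϵ.
Take δ = min(5/2, (25/34)ϵ). Then 0 < |x + 10| < δ forces both bounds, so |(-5x - 8)/(x + 5) + 42/5| < ϵ.

δ = min(5/2, (25/34)ϵ)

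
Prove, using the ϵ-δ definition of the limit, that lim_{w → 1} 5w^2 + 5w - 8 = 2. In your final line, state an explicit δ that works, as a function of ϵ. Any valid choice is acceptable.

Let ϵ > 0 be given. We want δ > 0 such that 0 < |w − 1| < δ implies |(5w^2 + 5w - 8) − 2| < ϵ.
(5w^2 + 5w - 8) − 2 = 5w^2 + 5w - 10 = (w − 1)(5w + 10).
So |(5w^2 + 5w - 8) − 2| = |w − 1|·|5w + 10|.
Assume first that |w − 1| < 2, so |w| < 3. Then |5w + 10| ≤ 5·3 + 10 = 25.
Hence |(5w^2 + 5w - 8) − 2| ≤ 25|w − 1| < ϵ provided |w − 1| < ϵ/25.
Choosing δ = min(2, ϵ/25) ensures both conditions, hence |(5w^2 + 5w - 8) − 2| < ϵ.

δ = min(2, ϵ/25)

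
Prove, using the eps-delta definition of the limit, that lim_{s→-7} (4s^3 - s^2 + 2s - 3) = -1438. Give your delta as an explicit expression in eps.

delta = min(1, eps/693)

Let eps > 0. We want delta > 0 such that 0 < |s + 7| < delta implies |(4s^3 - s^2 + 2s - 3) + 1438| < eps.
(4s^3 - s^2 + 2s - 3) + 1438 = 4s^3 - s^2 + 2s + 1435 = (s + 7)(4s^2 - 29s + 205).
So |(4s^3 - s^2 + 2s - 3) + 1438| = |s + 7|·|4s^2 - 29s + 205|.
Require delta ≤ 1. Then |s + 7| < 1 gives |s| < 8, and by the triangle inequality |4s^2 - 29s + 205| ≤ 4·8^2 + 29·8 + 205 = 693.
Hence |(4s^3 - s^2 + 2s - 3) + 1438| ≤ 693|s + 7| < eps provided |s + 7| < eps/693.
Choosing delta = min(1, eps/693) ensures both conditions, hence |(4s^3 - s^2 + 2s - 3) + 1438| < eps.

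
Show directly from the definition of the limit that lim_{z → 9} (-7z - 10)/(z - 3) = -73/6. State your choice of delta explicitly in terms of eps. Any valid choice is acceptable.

Fix eps > 0. We want delta > 0 with 0 < |z − 9| < delta ⇒ |(-7z - 10)/(z - 3) + 73/6| < eps.
Combining over a common denominator, (-7z - 10)/(z - 3) + 73/6 = [(-7z - 10)·6 − (-73)·(z - 3)] / [6·(z - 3)] = 31(z − 9) / (6(z - 3)).
So |(-7z - 10)/(z - 3) + 73/6| = 31|z − 9| / (6·|z − 3|).
Restrict delta ≤ 3. Then |z − 9| < 3 gives |z − 3| = |(z − 9) + 6| ≥ 6 − 3 = 3.
Hence |(-7z - 10)/(z - 3) + 73/6| < 31|z − 9|/(6·3) = (31/18)|z − 9|, which is < eps once |z − 9| < (18/31)eps.
Take delta = min(3, (18/31)eps). Then 0 < |z − 9| < delta forces both bounds, so |(-7z - 10)/(z - 3) + 73/6| < eps.

delta = min(3, (18/31)eps)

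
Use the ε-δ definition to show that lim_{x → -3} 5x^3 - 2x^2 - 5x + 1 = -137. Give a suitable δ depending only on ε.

δ = min(1, ε/194)

Suppose ε > 0. We want δ > 0 such that 0 < |x + 3| < δ implies |(5x^3 - 2x^2 - 5x + 1) + 137| < ε.
(5x^3 - 2x^2 - 5x + 1) + 137 = 5x^3 - 2x^2 - 5x + 138 = (x + 3)(5x^2 - 17x + 46).
So |(5x^3 - 2x^2 - 5x + 1) + 137| = |x + 3|·|5x^2 - 17x + 46|.
Assume first that |x + 3| < 1, so |x| < 4. Then |5x^2 - 17x + 46| ≤ 5·4^2 + 17·4 + 46 = 194.
Hence |(5x^3 - 2x^2 - 5x + 1) + 137| ≤ 194|x + 3| < ε provided |x + 3| < ε/194.
Choosing δ = min(1, ε/194) ensures both conditions, hence |(5x^3 - 2x^2 - 5x + 1) + 137| < ε.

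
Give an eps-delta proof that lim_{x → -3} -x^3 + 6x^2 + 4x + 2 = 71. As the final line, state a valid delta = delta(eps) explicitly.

Suppose eps > 0. We want delta > 0 such that 0 < |x + 3| < delta implies |(-x^3 + 6x^2 + 4x + 2) − 71| < eps.
(-x^3 + 6x^2 + 4x + 2) − 71 = -x^3 + 6x^2 + 4x - 69 = (x + 3)(-x^2 + 9x - 23).
So |(-x^3 + 6x^2 + 4x + 2) − 71| = |x + 3|·|-x^2 + 9x - 23|.
Require delta ≤ 1. Then |x + 3| < 1 gives |x| < 4, and by the triangle inequality |-x^2 + 9x - 23| ≤ 4^2 + 9·4 + 23 = 75.
Hence |(-x^3 + 6x^2 + 4x + 2) − 71| ≤ 75|x + 3| < eps provided |x + 3| < eps/75.
Choosing delta = min(1, eps/75) ensures both conditions, hence |(-x^3 + 6x^2 + 4x + 2) − 71| < eps.

delta = min(1, eps/75)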